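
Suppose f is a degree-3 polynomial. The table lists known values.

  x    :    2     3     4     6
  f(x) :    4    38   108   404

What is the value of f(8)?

Write f(x) = ax³ + bx² + cx + d; the 4 given values yield a linear system in the 4 coefficients.
Solving, f(x) = 2x³ - 4x - 4.
Then f(8) = 988.

988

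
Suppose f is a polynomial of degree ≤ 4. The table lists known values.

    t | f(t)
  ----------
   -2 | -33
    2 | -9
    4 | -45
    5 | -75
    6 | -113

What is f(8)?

-213

Write f(t) = at^4 + bt³ + ct² + dt + e; the 5 given values yield a linear system in the 5 coefficients.
Solving, the top 2 coefficients vanish, and f(t) = -4t² + 6t - 5.
Then f(8) = -213.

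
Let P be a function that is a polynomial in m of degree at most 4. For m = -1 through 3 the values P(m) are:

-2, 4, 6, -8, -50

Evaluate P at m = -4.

First differences: 6, 2, -14, -42. Second differences: -4, -16, -28. Third differences: -12, -12.
Level-3 differences are constant, so P has degree 3.
Fitting a degree-3 polynomial gives P(m) = -2m³ - 2m² + 6m + 4.
Then P(-4) = 76.

76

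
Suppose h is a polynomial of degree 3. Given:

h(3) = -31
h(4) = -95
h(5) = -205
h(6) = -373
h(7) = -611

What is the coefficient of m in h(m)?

First differences: -64, -110, -168, -238. Second differences: -46, -58, -70. Third differences: -12, -12.
Level-3 differences are constant, so h has degree 3.
Fitting a degree-3 polynomial gives h(m) = -2m³ + m² + 3m + 5.
The coefficient of m is 3.

3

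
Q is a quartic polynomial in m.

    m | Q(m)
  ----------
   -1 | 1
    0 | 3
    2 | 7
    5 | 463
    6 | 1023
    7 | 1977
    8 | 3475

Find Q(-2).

Write Q(m) = am^4 + bm³ + cm² + dm + e; the 7 given values yield a linear system in the 5 coefficients.
Solving, Q(m) = m^4 - m³ - 2m² + 2m + 3.
Then Q(-2) = 15.

15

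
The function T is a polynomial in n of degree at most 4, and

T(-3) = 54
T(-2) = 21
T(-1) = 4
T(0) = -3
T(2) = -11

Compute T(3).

Write T(n) = an^4 + bn³ + cn² + dn + e; the 5 given values yield a linear system in the 5 coefficients.
Solving, the leading coefficient vanishes, and T(n) = -n³ + 2n² - 4n - 3.
Then T(3) = -24.

-24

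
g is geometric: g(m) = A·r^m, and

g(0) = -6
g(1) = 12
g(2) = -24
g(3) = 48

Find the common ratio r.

Consecutive ratio: 12/(-6) = -2, and -24/12 = -2, so r = -2.
Then A·(-2)^0 = -6 gives A = -6, and g(m) = -6·(-2)^m.

-2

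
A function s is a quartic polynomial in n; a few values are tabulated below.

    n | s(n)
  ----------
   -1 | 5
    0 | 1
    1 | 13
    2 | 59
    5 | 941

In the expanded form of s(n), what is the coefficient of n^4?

1

Write s(n) = an^4 + bn³ + cn² + dn + e; the 5 given values yield a linear system in the 5 coefficients.
Solving, s(n) = n^4 + n³ + 7n² + 3n + 1.
The coefficient of n^4 is 1.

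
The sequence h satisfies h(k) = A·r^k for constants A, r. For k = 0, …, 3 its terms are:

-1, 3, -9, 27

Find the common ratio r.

Consecutive ratio: 3/(-1) = -3, and -9/3 = -3, so r = -3.
Then A·(-3)^0 = -1 gives A = -1, and h(k) = -1·(-3)^k.

-3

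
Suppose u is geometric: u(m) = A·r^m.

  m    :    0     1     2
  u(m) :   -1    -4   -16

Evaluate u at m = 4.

Consecutive ratio: -4/(-1) = 4, and -16/(-4) = 4, so r = 4.
Then A·4^0 = -1 gives A = -1, and u(m) = -1·4^m.
u(4) = -1·4^4 = -256.

-256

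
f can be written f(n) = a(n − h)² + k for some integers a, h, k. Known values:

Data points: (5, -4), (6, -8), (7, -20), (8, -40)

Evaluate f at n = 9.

-68

First differences -4, -12, -20; second difference -8 = 2a, so a = -4.
Expanding, the n-coefficient is −2ah = 8h; matching it to the data gives h = 5, and then k = -4.
So f(n) = -4(n − 5)² − 4.
f(9) = -4·4² − 4 = -68.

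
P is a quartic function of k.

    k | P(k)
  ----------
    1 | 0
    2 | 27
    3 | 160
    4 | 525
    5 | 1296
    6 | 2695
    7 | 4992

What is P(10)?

20691

First differences: 27, 133, 365, 771, 1399, 2297. Second differences: 106, 232, 406, 628, 898. Third differences: 126, 174, 222, 270. Fourth differences: 48, 48, 48.
Level-4 differences are constant, so P has degree 4.
Fitting a degree-4 polynomial gives P(k) = 2k^4 + k³ - 3k² - k + 1.
Then P(10) = 20691.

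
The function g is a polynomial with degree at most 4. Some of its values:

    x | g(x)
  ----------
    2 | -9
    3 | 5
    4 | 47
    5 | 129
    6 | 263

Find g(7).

461

Write g(x) = ax^4 + bx³ + cx² + dx + e; the 5 given values yield a linear system in the 5 coefficients.
Solving, the leading coefficient vanishes, and g(x) = 2x³ - 4x² - 4x - 1.
Then g(7) = 461.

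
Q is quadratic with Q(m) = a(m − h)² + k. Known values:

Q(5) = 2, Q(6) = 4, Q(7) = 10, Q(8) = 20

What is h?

5

First differences 2, 6, 10; second difference 4 = 2a, so a = 2.
Expanding, the m-coefficient is −2ah = -4h; matching it to the data gives h = 5, and then k = 2.
So Q(m) = 2(m − 5)² + 2.
Hence h = 5.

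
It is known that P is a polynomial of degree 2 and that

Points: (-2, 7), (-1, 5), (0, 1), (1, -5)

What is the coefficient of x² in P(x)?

First differences: -2, -4, -6. Second differences: -2, -2.
Level-2 differences are constant, so P has degree 2.
Fitting a degree-2 polynomial gives P(x) = -x² - 5x + 1.
The coefficient of x² is -1.

-1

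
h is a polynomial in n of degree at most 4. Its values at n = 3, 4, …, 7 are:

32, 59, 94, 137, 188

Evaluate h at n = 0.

-1

First differences: 27, 35, 43, 51. Second differences: 8, 8, 8.
Level-2 differences are constant, so h has degree 2.
Fitting a degree-2 polynomial gives h(n) = 4n² - n - 1.
Then h(0) = -1.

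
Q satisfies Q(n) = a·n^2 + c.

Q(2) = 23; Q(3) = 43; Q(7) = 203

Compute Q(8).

From Q(2) = 23 and Q(3) = 43: 4a + c = 23 and 9a + c = 43.
Subtracting: 5a = 20, so a = 4; then c = 23 − 4·4 = 7.
So Q(n) = 4n² + 7, and Q(8) = 263.

263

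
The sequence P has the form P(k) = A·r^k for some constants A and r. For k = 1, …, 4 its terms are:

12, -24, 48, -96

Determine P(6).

-384

Consecutive ratio: -24/12 = -2, and 48/(-24) = -2, so r = -2.
Then A·(-2)^1 = 12 gives A = -6, and P(k) = -6·(-2)^k.
P(6) = -6·(-2)^6 = -384.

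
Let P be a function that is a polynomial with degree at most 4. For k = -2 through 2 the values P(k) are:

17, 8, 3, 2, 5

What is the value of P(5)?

38

Write P(k) = ak^4 + bk³ + ck² + dk + e; the 5 given values yield a linear system in the 5 coefficients.
Solving, the top 2 coefficients vanish, and P(k) = 2k² - 3k + 3.
Then P(5) = 38.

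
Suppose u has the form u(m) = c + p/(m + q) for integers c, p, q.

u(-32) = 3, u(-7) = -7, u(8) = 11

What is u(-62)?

4

(u(m) − c)(m + q) = p for each data point; the three points give a linear system in c and q, then p follows.
Solving: c = 5, q = 2, p = 60, so u(m) = 5 + 60/(m + 2).
Then u(-62) = 5 + 60/(-60) = 4.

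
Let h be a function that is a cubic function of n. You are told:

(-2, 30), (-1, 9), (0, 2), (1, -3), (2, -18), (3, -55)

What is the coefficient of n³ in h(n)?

First differences: -21, -7, -5, -15, -37. Second differences: 14, 2, -10, -22. Third differences: -12, -12, -12.
Level-3 differences are constant, so h has degree 3.
Fitting a degree-3 polynomial gives h(n) = -2n³ + n² - 4n + 2.
The coefficient of n³ is -2.

-2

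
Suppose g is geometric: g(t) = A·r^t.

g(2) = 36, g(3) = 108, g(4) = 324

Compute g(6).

Consecutive ratio: 108/36 = 3, and 324/108 = 3, so r = 3.
Then A·3^2 = 36 gives A = 4, and g(t) = 4·3^t.
g(6) = 4·3^6 = 2916.

2916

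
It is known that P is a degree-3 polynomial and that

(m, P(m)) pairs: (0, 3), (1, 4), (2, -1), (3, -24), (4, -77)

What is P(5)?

Write P(m) = am³ + bm² + cm + d; the 5 given values yield a linear system in the 4 coefficients.
Solving, P(m) = -2m³ + 3m² + 3.
Then P(5) = -172.

-172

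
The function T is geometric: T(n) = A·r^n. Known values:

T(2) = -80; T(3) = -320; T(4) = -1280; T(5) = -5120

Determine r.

4

Consecutive ratio: -320/(-80) = 4, and -1280/(-320) = 4, so r = 4.
Then A·4^2 = -80 gives A = -5, and T(n) = -5·4^n.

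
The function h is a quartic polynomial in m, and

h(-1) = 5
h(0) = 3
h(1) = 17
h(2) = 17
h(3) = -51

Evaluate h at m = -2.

Write h(m) = am^4 + bm³ + cm² + dm + e; the 5 given values yield a linear system in the 5 coefficients.
Solving, h(m) = -m^4 - 3m³ + 9m² + 9m + 3.
Then h(-2) = 29.

29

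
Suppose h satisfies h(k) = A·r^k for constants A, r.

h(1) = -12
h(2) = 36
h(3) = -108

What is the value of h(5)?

Consecutive ratio: 36/(-12) = -3, and -108/36 = -3, so r = -3.
Then A·(-3)^1 = -12 gives A = 4, and h(k) = 4·(-3)^k.
h(5) = 4·(-3)^5 = -972.

-972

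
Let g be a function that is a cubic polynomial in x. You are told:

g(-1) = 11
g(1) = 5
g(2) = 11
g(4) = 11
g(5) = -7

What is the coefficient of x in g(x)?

-2

Write g(x) = ax³ + bx² + cx + d; the 5 given values yield a linear system in the 4 coefficients.
Solving, g(x) = -x³ + 5x² - 2x + 3.
The coefficient of x is -2.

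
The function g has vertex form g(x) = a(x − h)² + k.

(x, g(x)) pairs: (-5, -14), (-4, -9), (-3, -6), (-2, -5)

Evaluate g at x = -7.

-30

First differences 5, 3, 1; second difference -2 = 2a, so a = -1.
Expanding, the x-coefficient is −2ah = 2h; matching it to the data gives h = -2, and then k = -5.
So g(x) = -1(x + 2)² − 5.
g(-7) = -1·(-5)² − 5 = -30.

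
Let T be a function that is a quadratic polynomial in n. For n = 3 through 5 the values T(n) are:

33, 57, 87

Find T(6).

Write T(n) = an² + bn + c; the 3 given values yield a linear system in the 3 coefficients.
Solving, T(n) = 3n² + 3n - 3.
Then T(6) = 123.

123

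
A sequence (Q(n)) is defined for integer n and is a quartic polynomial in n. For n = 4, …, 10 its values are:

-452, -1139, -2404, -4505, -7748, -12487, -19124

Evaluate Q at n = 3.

-133

First differences: -687, -1265, -2101, -3243, -4739, -6637. Second differences: -578, -836, -1142, -1496, -1898. Third differences: -258, -306, -354, -402. Fourth differences: -48, -48, -48.
Level-4 differences are constant, so Q has degree 4.
Fitting a degree-4 polynomial gives Q(n) = -2n^4 + n³ - 2n² + 8n - 4.
Then Q(3) = -133.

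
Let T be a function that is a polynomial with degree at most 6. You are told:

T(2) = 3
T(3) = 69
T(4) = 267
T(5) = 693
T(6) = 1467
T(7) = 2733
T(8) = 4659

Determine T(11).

16437

Write T(n) = an^6 + bn^5 + cn^4 + dn³ + en² + pn + q; the 7 given values yield a linear system in the 7 coefficients.
Solving, the top 2 coefficients vanish, and T(n) = n^4 + 2n³ - 7n² - 2n + 3.
Then T(11) = 16437.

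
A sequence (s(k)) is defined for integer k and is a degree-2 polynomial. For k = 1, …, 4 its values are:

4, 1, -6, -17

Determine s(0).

Write s(k) = ak² + bk + c; the 4 given values yield a linear system in the 3 coefficients.
Solving, s(k) = -2k² + 3k + 3.
Then s(0) = 3.

3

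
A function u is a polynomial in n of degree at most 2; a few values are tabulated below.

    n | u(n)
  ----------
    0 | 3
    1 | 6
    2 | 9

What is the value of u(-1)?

0

Write u(n) = an² + bn + c; the 3 given values yield a linear system in the 3 coefficients.
Solving, the leading coefficient vanishes, and u(n) = 3n + 3.
Then u(-1) = 0.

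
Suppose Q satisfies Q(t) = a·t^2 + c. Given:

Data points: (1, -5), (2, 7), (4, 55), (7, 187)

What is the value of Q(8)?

247

From Q(1) = -5 and Q(2) = 7: 1a + c = -5 and 4a + c = 7.
Subtracting: 3a = 12, so a = 4; then c = -5 − 4·1 = -9.
So Q(t) = 4t² − 9, and Q(8) = 247.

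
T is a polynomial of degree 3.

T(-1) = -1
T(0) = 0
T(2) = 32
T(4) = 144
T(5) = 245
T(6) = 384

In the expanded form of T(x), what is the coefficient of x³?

1

Write T(x) = ax³ + bx² + cx + d; the 6 given values yield a linear system in the 4 coefficients.
Solving, T(x) = x³ + 4x² + 4x.
The coefficient of x³ is 1.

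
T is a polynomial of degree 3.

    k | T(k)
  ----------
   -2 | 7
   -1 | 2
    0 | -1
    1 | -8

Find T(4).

-113

Write T(k) = ak³ + bk² + ck + d; the 4 given values yield a linear system in the 4 coefficients.
Solving, T(k) = -k³ - 2k² - 4k - 1.
Then T(4) = -113.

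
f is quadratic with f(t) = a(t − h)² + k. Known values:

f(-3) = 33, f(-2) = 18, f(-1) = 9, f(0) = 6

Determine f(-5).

81

First differences -15, -9, -3; second difference 6 = 2a, so a = 3.
Expanding, the t-coefficient is −2ah = -6h; matching it to the data gives h = 0, and then k = 6.
So f(t) = 3(t + 0)² + 6.
f(-5) = 3·(-5)² + 6 = 81.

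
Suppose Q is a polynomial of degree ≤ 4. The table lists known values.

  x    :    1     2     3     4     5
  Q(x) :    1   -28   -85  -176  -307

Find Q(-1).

-1

First differences: -29, -57, -91, -131. Second differences: -28, -34, -40. Third differences: -6, -6.
Level-3 differences are constant, so Q has degree 3.
Fitting a degree-3 polynomial gives Q(x) = -x³ - 8x² + 2x + 8.
Then Q(-1) = -1.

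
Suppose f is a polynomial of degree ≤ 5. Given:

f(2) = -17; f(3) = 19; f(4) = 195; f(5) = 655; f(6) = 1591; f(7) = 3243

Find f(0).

-5

Write f(x) = ax^5 + bx^4 + cx³ + dx² + ex + p; the 6 given values yield a linear system in the 6 coefficients.
Solving, the leading coefficient vanishes, and f(x) = 2x^4 - 4x³ - 4x² + 2x - 5.
Then f(0) = -5.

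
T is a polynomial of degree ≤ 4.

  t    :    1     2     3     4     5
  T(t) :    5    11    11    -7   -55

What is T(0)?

5

Write T(t) = at^4 + bt³ + ct² + dt + e; the 5 given values yield a linear system in the 5 coefficients.
Solving, the leading coefficient vanishes, and T(t) = -2t³ + 9t² - 7t + 5.
The constant term is T(0) = 5.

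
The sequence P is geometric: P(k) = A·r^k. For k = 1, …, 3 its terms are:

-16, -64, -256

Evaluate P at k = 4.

-1024

Consecutive ratio: -64/(-16) = 4, and -256/(-64) = 4, so r = 4.
Then A·4^1 = -16 gives A = -4, and P(k) = -4·4^k.
P(4) = -4·4^4 = -1024.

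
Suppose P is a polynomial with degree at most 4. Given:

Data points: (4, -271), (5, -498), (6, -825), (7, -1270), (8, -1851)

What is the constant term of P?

Write P(n) = an^4 + bn³ + cn² + dn + e; the 5 given values yield a linear system in the 5 coefficients.
Solving, the leading coefficient vanishes, and P(n) = -3n³ - 5n² + n - 3.
The constant term is P(0) = -3.

-3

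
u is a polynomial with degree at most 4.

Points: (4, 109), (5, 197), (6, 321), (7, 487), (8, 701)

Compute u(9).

First differences: 88, 124, 166, 214. Second differences: 36, 42, 48. Third differences: 6, 6.
Level-3 differences are constant, so u has degree 3.
Extending the table by one column gives the next first difference 268, so u(9) = 701 + 268 = 969.

969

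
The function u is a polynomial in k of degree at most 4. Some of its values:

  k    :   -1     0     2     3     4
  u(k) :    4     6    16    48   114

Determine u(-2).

Write u(k) = ak^4 + bk³ + ck² + dk + e; the 5 given values yield a linear system in the 5 coefficients.
Solving, the leading coefficient vanishes, and u(k) = 2k³ - k² - k + 6.
Then u(-2) = -12.

-12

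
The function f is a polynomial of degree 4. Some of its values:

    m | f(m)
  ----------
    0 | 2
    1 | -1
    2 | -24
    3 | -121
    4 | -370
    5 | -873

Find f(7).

-3169

First differences: -3, -23, -97, -249, -503. Second differences: -20, -74, -152, -254. Third differences: -54, -78, -102. Fourth differences: -24, -24.
Level-4 differences are constant, so f has degree 4.
Fitting a degree-4 polynomial gives f(m) = -m^4 - 3m³ + 6m² - 5m + 2.
Then f(7) = -3169.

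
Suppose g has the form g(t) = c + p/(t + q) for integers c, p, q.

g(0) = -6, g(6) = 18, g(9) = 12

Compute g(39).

7

(g(t) − c)(t + q) = p for each data point; the three points give a linear system in c and q, then p follows.
Solving: c = 6, q = -3, p = 36, so g(t) = 6 + 36/(t − 3).
Then g(39) = 6 + 36/36 = 7.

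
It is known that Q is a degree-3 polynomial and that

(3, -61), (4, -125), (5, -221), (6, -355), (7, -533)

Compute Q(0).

Write Q(x) = ax³ + bx² + cx + d; the 5 given values yield a linear system in the 4 coefficients.
Solving, Q(x) = -x³ - 4x² + x - 1.
Then Q(0) = -1.

-1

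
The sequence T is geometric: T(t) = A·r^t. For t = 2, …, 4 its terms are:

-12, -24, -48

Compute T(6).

Consecutive ratio: -24/(-12) = 2, and -48/(-24) = 2, so r = 2.
Then A·2^2 = -12 gives A = -3, and T(t) = -3·2^t.
T(6) = -3·2^6 = -192.

-192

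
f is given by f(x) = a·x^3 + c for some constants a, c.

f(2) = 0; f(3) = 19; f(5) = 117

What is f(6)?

208

From f(2) = 0 and f(3) = 19: 8a + c = 0 and 27a + c = 19.
Subtracting: 19a = 19, so a = 1; then c = 0 − 1·8 = -8.
So f(x) = 1x³ − 8, and f(6) = 208.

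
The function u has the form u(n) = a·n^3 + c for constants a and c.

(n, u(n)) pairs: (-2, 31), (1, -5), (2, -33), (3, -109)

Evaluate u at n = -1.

From u(-2) = 31 and u(1) = -5: -8a + c = 31 and 1a + c = -5.
Subtracting: 9a = -36, so a = -4; then c = 31 − (-4)·(-8) = -1.
So u(n) = -4n³ − 1, and u(-1) = 3.

3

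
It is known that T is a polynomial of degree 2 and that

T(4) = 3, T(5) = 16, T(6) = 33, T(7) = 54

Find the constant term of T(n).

-9

First differences: 13, 17, 21. Second differences: 4, 4.
Level-2 differences are constant, so T has degree 2.
Fitting a degree-2 polynomial gives T(n) = 2n² - 5n - 9.
The constant term is T(0) = -9.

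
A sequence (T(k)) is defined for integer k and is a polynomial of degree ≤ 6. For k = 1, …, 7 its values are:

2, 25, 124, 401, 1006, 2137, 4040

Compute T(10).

Write T(k) = ak^6 + bk^5 + ck^4 + dk³ + ek² + pk + q; the 7 given values yield a linear system in the 7 coefficients.
Solving, the top 2 coefficients vanish, and T(k) = 2k^4 - 3k³ + 6k² - 4k + 1.
Then T(10) = 17561.

17561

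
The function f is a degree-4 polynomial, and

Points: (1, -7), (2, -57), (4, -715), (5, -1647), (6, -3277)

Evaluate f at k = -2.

Write f(k) = ak^4 + bk³ + ck² + dk + e; the 5 given values yield a linear system in the 5 coefficients.
Solving, f(k) = -2k^4 - 3k³ - 2k² + 7k - 7.
Then f(-2) = -37.

-37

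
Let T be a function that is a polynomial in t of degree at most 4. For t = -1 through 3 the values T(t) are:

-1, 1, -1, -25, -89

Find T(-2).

Write T(t) = at^4 + bt³ + ct² + dt + e; the 5 given values yield a linear system in the 5 coefficients.
Solving, the leading coefficient vanishes, and T(t) = -3t³ - 2t² + 3t + 1.
Then T(-2) = 11.

11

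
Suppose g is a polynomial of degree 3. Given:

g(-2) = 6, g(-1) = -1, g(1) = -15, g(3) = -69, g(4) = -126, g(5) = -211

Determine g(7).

Write g(x) = ax³ + bx² + cx + d; the 6 given values yield a linear system in the 4 coefficients.
Solving, g(x) = -x³ - 2x² - 6x - 6.
Then g(7) = -489.

-489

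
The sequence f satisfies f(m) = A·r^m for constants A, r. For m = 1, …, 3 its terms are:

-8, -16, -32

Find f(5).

Consecutive ratio: -16/(-8) = 2, and -32/(-16) = 2, so r = 2.
Then A·2^1 = -8 gives A = -4, and f(m) = -4·2^m.
f(5) = -4·2^5 = -128.

-128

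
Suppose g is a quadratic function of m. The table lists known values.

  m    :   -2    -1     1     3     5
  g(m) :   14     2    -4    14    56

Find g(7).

122

Write g(m) = am² + bm + c; the 5 given values yield a linear system in the 3 coefficients.
Solving, g(m) = 3m² - 3m - 4.
Then g(7) = 122.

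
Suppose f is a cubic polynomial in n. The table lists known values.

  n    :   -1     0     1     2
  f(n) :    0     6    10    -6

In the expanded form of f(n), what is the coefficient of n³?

-3

Write f(n) = an³ + bn² + cn + d; the 4 given values yield a linear system in the 4 coefficients.
Solving, f(n) = -3n³ - n² + 8n + 6.
The coefficient of n³ is -3.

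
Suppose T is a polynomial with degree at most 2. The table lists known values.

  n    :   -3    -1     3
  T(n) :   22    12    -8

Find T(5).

-18

Write T(n) = an² + bn + c; the 3 given values yield a linear system in the 3 coefficients.
Solving, the leading coefficient vanishes, and T(n) = -5n + 7.
Then T(5) = -18.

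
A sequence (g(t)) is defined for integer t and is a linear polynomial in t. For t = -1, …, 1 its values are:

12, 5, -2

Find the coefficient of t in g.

-7

First differences: -7, -7.
Level-1 differences are constant, so g has degree 1.
Fitting a degree-1 polynomial gives g(t) = -7t + 5.
The coefficient of t is -7.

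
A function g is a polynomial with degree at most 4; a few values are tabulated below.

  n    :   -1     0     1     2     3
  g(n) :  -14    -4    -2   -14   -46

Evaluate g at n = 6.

Write g(n) = an^4 + bn³ + cn² + dn + e; the 5 given values yield a linear system in the 5 coefficients.
Solving, the leading coefficient vanishes, and g(n) = -n³ - 4n² + 7n - 4.
Then g(6) = -322.

-322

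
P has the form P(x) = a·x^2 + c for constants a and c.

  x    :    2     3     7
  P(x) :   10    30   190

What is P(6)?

From P(2) = 10 and P(3) = 30: 4a + c = 10 and 9a + c = 30.
Subtracting: 5a = 20, so a = 4; then c = 10 − 4·4 = -6.
So P(x) = 4x² − 6, and P(6) = 138.

138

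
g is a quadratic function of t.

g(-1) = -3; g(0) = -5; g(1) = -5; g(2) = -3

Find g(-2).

Write g(t) = at² + bt + c; the 4 given values yield a linear system in the 3 coefficients.
Solving, g(t) = t² - t - 5.
Then g(-2) = 1.

1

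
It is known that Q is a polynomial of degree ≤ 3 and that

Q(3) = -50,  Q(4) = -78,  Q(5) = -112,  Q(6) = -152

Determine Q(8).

First differences: -28, -34, -40. Second differences: -6, -6.
Level-2 differences are constant, so Q has degree 2.
Fitting a degree-2 polynomial gives Q(t) = -3t² - 7t - 2.
Then Q(8) = -250.

-250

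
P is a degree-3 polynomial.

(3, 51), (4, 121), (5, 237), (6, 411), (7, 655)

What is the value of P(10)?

First differences: 70, 116, 174, 244. Second differences: 46, 58, 70. Third differences: 12, 12.
Level-3 differences are constant, so P has degree 3.
Fitting a degree-3 polynomial gives P(x) = 2x³ - x² + 3x - 3.
Then P(10) = 1927.

1927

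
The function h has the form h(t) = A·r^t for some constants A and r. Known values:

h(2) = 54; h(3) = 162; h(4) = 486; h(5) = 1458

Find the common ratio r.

Consecutive ratio: 162/54 = 3, and 486/162 = 3, so r = 3.
Then A·3^2 = 54 gives A = 6, and h(t) = 6·3^t.

3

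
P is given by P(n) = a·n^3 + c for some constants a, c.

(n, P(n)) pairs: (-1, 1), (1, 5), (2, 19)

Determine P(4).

131

From P(-1) = 1 and P(1) = 5: -1a + c = 1 and 1a + c = 5.
Subtracting: 2a = 4, so a = 2; then c = 1 − 2·(-1) = 3.
So P(n) = 2n³ + 3, and P(4) = 131.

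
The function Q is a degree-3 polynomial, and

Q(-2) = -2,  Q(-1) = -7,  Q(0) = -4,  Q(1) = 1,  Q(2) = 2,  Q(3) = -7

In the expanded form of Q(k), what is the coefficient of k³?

-1

First differences: -5, 3, 5, 1, -9. Second differences: 8, 2, -4, -10. Third differences: -6, -6, -6.
Level-3 differences are constant, so Q has degree 3.
Fitting a degree-3 polynomial gives Q(k) = -k³ + k² + 5k - 4.
The coefficient of k³ is -1.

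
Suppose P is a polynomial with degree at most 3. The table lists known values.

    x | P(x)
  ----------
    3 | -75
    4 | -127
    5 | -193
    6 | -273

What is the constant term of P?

-3

Write P(x) = ax³ + bx² + cx + d; the 4 given values yield a linear system in the 4 coefficients.
Solving, the leading coefficient vanishes, and P(x) = -7x² - 3x - 3.
The constant term is P(0) = -3.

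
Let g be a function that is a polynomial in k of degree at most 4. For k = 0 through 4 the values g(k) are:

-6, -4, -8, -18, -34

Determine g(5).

First differences: 2, -4, -10, -16. Second differences: -6, -6, -6.
Level-2 differences are constant, so g has degree 2.
Fitting a degree-2 polynomial gives g(k) = -3k² + 5k - 6.
Then g(5) = -56.

-56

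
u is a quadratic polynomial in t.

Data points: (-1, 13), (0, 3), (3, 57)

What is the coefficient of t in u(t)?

Write u(t) = at² + bt + c; the 3 given values yield a linear system in the 3 coefficients.
Solving, u(t) = 7t² - 3t + 3.
The coefficient of t is -3.

-3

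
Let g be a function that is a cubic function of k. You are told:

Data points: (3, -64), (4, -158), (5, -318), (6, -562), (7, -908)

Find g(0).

2

First differences: -94, -160, -244, -346. Second differences: -66, -84, -102. Third differences: -18, -18.
Level-3 differences are constant, so g has degree 3.
Fitting a degree-3 polynomial gives g(k) = -3k³ + 3k² - 4k + 2.
Then g(0) = 2.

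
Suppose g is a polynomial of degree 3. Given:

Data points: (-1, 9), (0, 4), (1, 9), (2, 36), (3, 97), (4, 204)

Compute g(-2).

12

First differences: -5, 5, 27, 61, 107. Second differences: 10, 22, 34, 46. Third differences: 12, 12, 12.
Level-3 differences are constant, so g has degree 3.
Fitting a degree-3 polynomial gives g(m) = 2m³ + 5m² - 2m + 4.
Then g(-2) = 12.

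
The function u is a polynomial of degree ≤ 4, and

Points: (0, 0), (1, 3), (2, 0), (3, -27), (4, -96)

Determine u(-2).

48

First differences: 3, -3, -27, -69. Second differences: -6, -24, -42. Third differences: -18, -18.
Level-3 differences are constant, so u has degree 3.
Fitting a degree-3 polynomial gives u(x) = -3x³ + 6x².
Then u(-2) = 48.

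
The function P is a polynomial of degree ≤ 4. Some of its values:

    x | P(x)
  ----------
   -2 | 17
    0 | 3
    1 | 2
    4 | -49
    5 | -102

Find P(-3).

42

Write P(x) = ax^4 + bx³ + cx² + dx + e; the 5 given values yield a linear system in the 5 coefficients.
Solving, the leading coefficient vanishes, and P(x) = -x³ + x² - x + 3.
Then P(-3) = 42.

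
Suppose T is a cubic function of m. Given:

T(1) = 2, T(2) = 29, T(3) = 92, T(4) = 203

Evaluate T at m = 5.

374

Write T(m) = am³ + bm² + cm + d; the 4 given values yield a linear system in the 4 coefficients.
Solving, T(m) = 2m³ + 6m² - 5m - 1.
Then T(5) = 374.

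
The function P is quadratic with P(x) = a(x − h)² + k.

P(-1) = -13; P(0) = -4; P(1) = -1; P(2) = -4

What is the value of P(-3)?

First differences 9, 3, -3; second difference -6 = 2a, so a = -3.
Expanding, the x-coefficient is −2ah = 6h; matching it to the data gives h = 1, and then k = -1.
So P(x) = -3(x − 1)² − 1.
P(-3) = -3·(-4)² − 1 = -49.

-49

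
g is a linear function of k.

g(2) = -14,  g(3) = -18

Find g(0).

-6

Write g(k) = ak + b; the 2 given values yield a linear system in the 2 coefficients.
Solving, g(k) = -4k - 6.
Then g(0) = -6.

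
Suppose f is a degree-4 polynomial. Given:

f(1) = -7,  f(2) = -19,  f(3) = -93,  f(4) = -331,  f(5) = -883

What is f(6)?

Write f(n) = an^4 + bn³ + cn² + dn + e; the 5 given values yield a linear system in the 5 coefficients.
Solving, f(n) = -2n^4 + 3n³ + n² - 6n - 3.
Then f(6) = -1947.

-1947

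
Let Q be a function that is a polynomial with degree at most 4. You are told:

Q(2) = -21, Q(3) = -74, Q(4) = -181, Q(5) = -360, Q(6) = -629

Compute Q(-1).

-6

Write Q(m) = am^4 + bm³ + cm² + dm + e; the 5 given values yield a linear system in the 5 coefficients.
Solving, the leading coefficient vanishes, and Q(m) = -3m³ + 4m - 5.
Then Q(-1) = -6.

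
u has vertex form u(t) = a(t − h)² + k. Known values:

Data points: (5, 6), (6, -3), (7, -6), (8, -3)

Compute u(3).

First differences -9, -3, 3; second difference 6 = 2a, so a = 3.
Expanding, the t-coefficient is −2ah = -6h; matching it to the data gives h = 7, and then k = -6.
So u(t) = 3(t − 7)² − 6.
u(3) = 3·(-4)² − 6 = 42.

42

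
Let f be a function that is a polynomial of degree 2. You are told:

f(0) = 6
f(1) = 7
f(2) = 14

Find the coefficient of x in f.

Write f(x) = ax² + bx + c; the 3 given values yield a linear system in the 3 coefficients.
Solving, f(x) = 3x² - 2x + 6.
The coefficient of x is -2.

-2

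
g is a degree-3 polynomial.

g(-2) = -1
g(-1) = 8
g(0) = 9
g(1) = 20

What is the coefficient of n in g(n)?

Write g(n) = an³ + bn² + cn + d; the 4 given values yield a linear system in the 4 coefficients.
Solving, g(n) = 3n³ + 5n² + 3n + 9.
The coefficient of n is 3.

3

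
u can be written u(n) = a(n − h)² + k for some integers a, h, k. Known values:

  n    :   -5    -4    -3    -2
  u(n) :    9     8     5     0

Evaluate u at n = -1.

-7

First differences -1, -3, -5; second difference -2 = 2a, so a = -1.
Expanding, the n-coefficient is −2ah = 2h; matching it to the data gives h = -5, and then k = 9.
So u(n) = -1(n + 5)² + 9.
u(-1) = -1·4² + 9 = -7.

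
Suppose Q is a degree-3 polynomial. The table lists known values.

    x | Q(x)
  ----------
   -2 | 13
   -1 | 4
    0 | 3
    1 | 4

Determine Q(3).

Write Q(x) = ax³ + bx² + cx + d; the 4 given values yield a linear system in the 4 coefficients.
Solving, Q(x) = -x³ + x² + x + 3.
Then Q(3) = -12.

-12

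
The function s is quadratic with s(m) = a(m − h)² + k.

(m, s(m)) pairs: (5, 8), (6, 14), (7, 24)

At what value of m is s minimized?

4

First differences 6, 10; second difference 4 = 2a, so a = 2.
Expanding, the m-coefficient is −2ah = -4h; matching it to the data gives h = 4, and then k = 6.
So s(m) = 2(m − 4)² + 6.
Hence h = 4.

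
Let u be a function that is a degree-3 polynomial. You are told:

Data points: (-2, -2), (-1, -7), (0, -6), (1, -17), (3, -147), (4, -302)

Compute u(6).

-882

Write u(x) = ax³ + bx² + cx + d; the 6 given values yield a linear system in the 4 coefficients.
Solving, u(x) = -3x³ - 6x² - 2x - 6.
Then u(6) = -882.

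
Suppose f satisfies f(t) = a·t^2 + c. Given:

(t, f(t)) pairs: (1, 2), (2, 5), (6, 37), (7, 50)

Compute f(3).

From f(1) = 2 and f(2) = 5: 1a + c = 2 and 4a + c = 5.
Subtracting: 3a = 3, so a = 1; then c = 2 − 1·1 = 1.
So f(t) = 1t² + 1, and f(3) = 10.

10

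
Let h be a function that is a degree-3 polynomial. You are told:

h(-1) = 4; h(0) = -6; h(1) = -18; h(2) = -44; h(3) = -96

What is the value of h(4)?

First differences: -10, -12, -26, -52. Second differences: -2, -14, -26. Third differences: -12, -12.
Level-3 differences are constant, so h has degree 3.
Fitting a degree-3 polynomial gives h(t) = -2t³ - t² - 9t - 6.
Then h(4) = -186.

-186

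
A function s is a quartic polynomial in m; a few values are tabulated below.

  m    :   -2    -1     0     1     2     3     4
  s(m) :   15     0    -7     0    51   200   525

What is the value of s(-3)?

First differences: -15, -7, 7, 51, 149, 325. Second differences: 8, 14, 44, 98, 176. Third differences: 6, 30, 54, 78. Fourth differences: 24, 24, 24.
Level-4 differences are constant, so s has degree 4.
Fitting a degree-4 polynomial gives s(m) = m^4 + 3m³ + 6m² - 3m - 7.
Then s(-3) = 56.

56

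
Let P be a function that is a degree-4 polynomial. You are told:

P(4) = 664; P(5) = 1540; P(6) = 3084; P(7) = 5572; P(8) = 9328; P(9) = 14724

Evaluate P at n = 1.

First differences: 876, 1544, 2488, 3756, 5396. Second differences: 668, 944, 1268, 1640. Third differences: 276, 324, 372. Fourth differences: 48, 48.
Level-4 differences are constant, so P has degree 4.
Fitting a degree-4 polynomial gives P(n) = 2n^4 + 2n³ + 2n² - 2n.
Then P(1) = 4.

4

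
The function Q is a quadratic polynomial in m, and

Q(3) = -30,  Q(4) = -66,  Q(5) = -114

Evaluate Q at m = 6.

-174

Write Q(m) = am² + bm + c; the 3 given values yield a linear system in the 3 coefficients.
Solving, Q(m) = -6m² + 6m + 6.
Then Q(6) = -174.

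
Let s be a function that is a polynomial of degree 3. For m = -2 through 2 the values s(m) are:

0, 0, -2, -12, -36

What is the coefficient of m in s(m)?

Write s(m) = am³ + bm² + cm + d; the 5 given values yield a linear system in the 4 coefficients.
Solving, s(m) = -m³ - 4m² - 5m - 2.
The coefficient of m is -5.

-5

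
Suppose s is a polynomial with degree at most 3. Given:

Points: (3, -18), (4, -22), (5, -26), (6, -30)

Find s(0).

-6

Write s(m) = am³ + bm² + cm + d; the 4 given values yield a linear system in the 4 coefficients.
Solving, the top 2 coefficients vanish, and s(m) = -4m - 6.
Then s(0) = -6.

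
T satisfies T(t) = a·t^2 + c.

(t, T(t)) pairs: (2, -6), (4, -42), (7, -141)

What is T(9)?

-237

From T(2) = -6 and T(4) = -42: 4a + c = -6 and 16a + c = -42.
Subtracting: 12a = -36, so a = -3; then c = -6 − (-3)·4 = 6.
So T(t) = -3t² + 6, and T(9) = -237.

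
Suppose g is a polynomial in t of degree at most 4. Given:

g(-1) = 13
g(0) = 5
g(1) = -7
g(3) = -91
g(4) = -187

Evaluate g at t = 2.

Write g(t) = at^4 + bt³ + ct² + dt + e; the 5 given values yield a linear system in the 5 coefficients.
Solving, the leading coefficient vanishes, and g(t) = -2t³ - 2t² - 8t + 5.
Then g(2) = -35.

-35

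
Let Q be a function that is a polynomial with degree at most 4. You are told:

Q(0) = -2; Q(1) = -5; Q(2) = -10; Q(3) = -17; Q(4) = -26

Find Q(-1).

-1

First differences: -3, -5, -7, -9. Second differences: -2, -2, -2.
Level-2 differences are constant, so Q has degree 2.
Fitting a degree-2 polynomial gives Q(x) = -x² - 2x - 2.
Then Q(-1) = -1.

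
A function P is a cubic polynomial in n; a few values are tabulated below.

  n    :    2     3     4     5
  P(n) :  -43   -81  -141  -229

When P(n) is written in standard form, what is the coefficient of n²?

-2

Write P(n) = an³ + bn² + cn + d; the 4 given values yield a linear system in the 4 coefficients.
Solving, P(n) = -n³ - 2n² - 9n - 9.
The coefficient of n² is -2.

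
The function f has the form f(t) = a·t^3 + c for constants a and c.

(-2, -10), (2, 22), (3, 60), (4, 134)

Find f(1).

8

From f(-2) = -10 and f(2) = 22: -8a + c = -10 and 8a + c = 22.
Subtracting: 16a = 32, so a = 2; then c = -10 − 2·(-8) = 6.
So f(t) = 2t³ + 6, and f(1) = 8.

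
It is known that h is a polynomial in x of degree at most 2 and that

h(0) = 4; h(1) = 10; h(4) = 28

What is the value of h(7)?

46

Write h(x) = ax² + bx + c; the 3 given values yield a linear system in the 3 coefficients.
Solving, the leading coefficient vanishes, and h(x) = 6x + 4.
Then h(7) = 46.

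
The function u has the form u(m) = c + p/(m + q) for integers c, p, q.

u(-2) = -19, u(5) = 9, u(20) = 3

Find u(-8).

-4

(u(m) − c)(m + q) = p for each data point; the three points give a linear system in c and q, then p follows.
Solving: c = 1, q = 0, p = 40, so u(m) = 1 + 40/(m + 0).
Then u(-8) = 1 + 40/(-8) = -4.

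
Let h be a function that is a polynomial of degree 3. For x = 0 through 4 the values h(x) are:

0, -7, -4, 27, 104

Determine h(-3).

-99

First differences: -7, 3, 31, 77. Second differences: 10, 28, 46. Third differences: 18, 18.
Level-3 differences are constant, so h has degree 3.
Fitting a degree-3 polynomial gives h(x) = 3x³ - 4x² - 6x.
Then h(-3) = -99.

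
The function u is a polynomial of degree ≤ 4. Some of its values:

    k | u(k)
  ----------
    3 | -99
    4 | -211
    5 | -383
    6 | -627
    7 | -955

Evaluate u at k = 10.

First differences: -112, -172, -244, -328. Second differences: -60, -72, -84. Third differences: -12, -12.
Level-3 differences are constant, so u has degree 3.
Fitting a degree-3 polynomial gives u(k) = -2k³ - 6k² + 4k - 3.
Then u(10) = -2563.

-2563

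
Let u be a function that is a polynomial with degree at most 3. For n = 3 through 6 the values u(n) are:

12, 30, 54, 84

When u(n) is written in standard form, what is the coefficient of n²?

First differences: 18, 24, 30. Second differences: 6, 6.
Level-2 differences are constant, so u has degree 2.
Fitting a degree-2 polynomial gives u(n) = 3n² - 3n - 6.
The coefficient of n² is 3.

3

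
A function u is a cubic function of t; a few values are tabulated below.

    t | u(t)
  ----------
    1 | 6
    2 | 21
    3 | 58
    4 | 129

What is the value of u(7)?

Write u(t) = at³ + bt² + ct + d; the 4 given values yield a linear system in the 4 coefficients.
Solving, u(t) = 2t³ - t² + 4t + 1.
Then u(7) = 666.

666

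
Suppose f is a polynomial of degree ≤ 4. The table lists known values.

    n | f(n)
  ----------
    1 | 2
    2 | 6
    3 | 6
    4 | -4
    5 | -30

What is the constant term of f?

Write f(n) = an^4 + bn³ + cn² + dn + e; the 5 given values yield a linear system in the 5 coefficients.
Solving, the leading coefficient vanishes, and f(n) = -n³ + 4n² - n.
The constant term is f(0) = 0.

0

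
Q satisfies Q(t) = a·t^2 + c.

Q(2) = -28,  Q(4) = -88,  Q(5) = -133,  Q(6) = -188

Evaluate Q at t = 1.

From Q(2) = -28 and Q(4) = -88: 4a + c = -28 and 16a + c = -88.
Subtracting: 12a = -60, so a = -5; then c = -28 − (-5)·4 = -8.
So Q(t) = -5t² − 8, and Q(1) = -13.

-13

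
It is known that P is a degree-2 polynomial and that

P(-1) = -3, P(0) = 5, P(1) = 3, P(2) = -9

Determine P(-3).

-49

Write P(m) = am² + bm + c; the 4 given values yield a linear system in the 3 coefficients.
Solving, P(m) = -5m² + 3m + 5.
Then P(-3) = -49.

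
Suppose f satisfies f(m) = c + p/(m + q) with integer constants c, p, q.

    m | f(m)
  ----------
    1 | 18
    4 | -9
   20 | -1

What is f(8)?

-3

(f(m) − c)(m + q) = p for each data point; the three points give a linear system in c and q, then p follows.
Solving: c = 0, q = -2, p = -18, so f(m) = -18/(m − 2).
Then f(8) = 0 − 18/6 = -3.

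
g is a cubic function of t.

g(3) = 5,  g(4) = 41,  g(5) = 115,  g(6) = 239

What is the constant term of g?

5

Write g(t) = at³ + bt² + ct + d; the 4 given values yield a linear system in the 4 coefficients.
Solving, g(t) = 2t³ - 5t² - 3t + 5.
The constant term is g(0) = 5.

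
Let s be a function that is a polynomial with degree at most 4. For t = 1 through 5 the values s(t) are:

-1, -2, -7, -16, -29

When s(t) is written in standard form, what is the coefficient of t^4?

0

First differences: -1, -5, -9, -13. Second differences: -4, -4, -4.
Level-2 differences are constant, so s has degree 2.
Fitting a degree-2 polynomial gives s(t) = -2t² + 5t - 4.
The coefficient of t^4 is 0.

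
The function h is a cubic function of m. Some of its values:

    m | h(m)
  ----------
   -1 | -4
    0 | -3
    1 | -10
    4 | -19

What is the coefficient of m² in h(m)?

Write h(m) = am³ + bm² + cm + d; the 4 given values yield a linear system in the 4 coefficients.
Solving, h(m) = m³ - 4m² - 4m - 3.
The coefficient of m² is -4.

-4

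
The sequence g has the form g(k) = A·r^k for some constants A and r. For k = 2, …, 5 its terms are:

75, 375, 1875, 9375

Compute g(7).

234375

Consecutive ratio: 375/75 = 5, and 1875/375 = 5, so r = 5.
Then A·5^2 = 75 gives A = 3, and g(k) = 3·5^k.
g(7) = 3·5^7 = 234375.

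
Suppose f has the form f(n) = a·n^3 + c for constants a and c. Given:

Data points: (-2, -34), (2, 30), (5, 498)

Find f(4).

254

From f(-2) = -34 and f(2) = 30: -8a + c = -34 and 8a + c = 30.
Subtracting: 16a = 64, so a = 4; then c = -34 − 4·(-8) = -2.
So f(n) = 4n³ − 2, and f(4) = 254.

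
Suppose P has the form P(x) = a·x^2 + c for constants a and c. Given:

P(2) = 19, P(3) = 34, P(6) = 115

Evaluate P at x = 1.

10

From P(2) = 19 and P(3) = 34: 4a + c = 19 and 9a + c = 34.
Subtracting: 5a = 15, so a = 3; then c = 19 − 3·4 = 7.
So P(x) = 3x² + 7, and P(1) = 10.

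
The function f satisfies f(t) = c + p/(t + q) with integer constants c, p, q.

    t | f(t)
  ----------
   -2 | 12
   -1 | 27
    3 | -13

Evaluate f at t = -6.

2

(f(t) − c)(t + q) = p for each data point; the three points give a linear system in c and q, then p follows.
Solving: c = -3, q = 0, p = -30, so f(t) = -3 − 30/(t + 0).
Then f(-6) = -3 − 30/(-6) = 2.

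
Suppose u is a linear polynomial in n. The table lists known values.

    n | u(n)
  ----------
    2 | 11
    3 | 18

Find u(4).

Write u(n) = an + b; the 2 given values yield a linear system in the 2 coefficients.
Solving, u(n) = 7n - 3.
Then u(4) = 25.

25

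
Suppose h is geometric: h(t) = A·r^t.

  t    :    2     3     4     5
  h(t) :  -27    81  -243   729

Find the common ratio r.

-3

Consecutive ratio: 81/(-27) = -3, and -243/81 = -3, so r = -3.
Then A·(-3)^2 = -27 gives A = -3, and h(t) = -3·(-3)^t.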